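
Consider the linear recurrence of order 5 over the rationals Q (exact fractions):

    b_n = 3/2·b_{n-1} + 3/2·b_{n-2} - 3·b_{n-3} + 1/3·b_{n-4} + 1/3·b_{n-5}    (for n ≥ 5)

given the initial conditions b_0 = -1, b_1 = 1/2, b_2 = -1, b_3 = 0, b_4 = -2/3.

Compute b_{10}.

8729/576

b_5 = 3/2·-2/3 + 3/2·0 + -3·-1 + 1/3·1/2 + 1/3·-1 = 11/6
b_6 = 3/2·11/6 + 3/2·-2/3 + -3·0 + 1/3·-1 + 1/3·1/2 = 19/12
b_7 = 3/2·19/12 + 3/2·11/6 + -3·-2/3 + 1/3·0 + 1/3·-1 = 163/24
b_8 = 3/2·163/24 + 3/2·19/12 + -3·11/6 + 1/3·-2/3 + 1/3·0 = 985/144
b_9 = 3/2·985/144 + 3/2·163/24 + -3·19/12 + 1/3·11/6 + 1/3·-2/3 = 4633/288
b_10 = 3/2·4633/288 + 3/2·985/144 + -3·163/24 + 1/3·19/12 + 1/3·11/6 = 8729/576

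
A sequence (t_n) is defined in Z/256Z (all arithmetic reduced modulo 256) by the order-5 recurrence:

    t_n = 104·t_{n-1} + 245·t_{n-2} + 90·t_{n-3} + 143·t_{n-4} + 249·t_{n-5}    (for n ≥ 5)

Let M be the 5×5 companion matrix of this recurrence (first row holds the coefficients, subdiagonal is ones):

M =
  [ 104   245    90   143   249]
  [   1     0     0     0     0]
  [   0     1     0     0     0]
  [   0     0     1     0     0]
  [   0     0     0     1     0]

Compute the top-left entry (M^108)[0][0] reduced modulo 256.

250

(M^108)[0][0] is the top entry after applying M 108 times to the unit state (1, 0, 0, 0, 0). Equivalently it is h_{112} for the auxiliary sequence (h_n) obeying the same recurrence with h_4 = 1 and h_i = 0 for 0 ≤ i < 4:
h_5 = 104·1 + 245·0 + 90·0 + 143·0 + 249·0 = 104
h_6 = 104·104 + 245·1 + 90·0 + 143·0 + 249·0 = 53
h_7 = 104·53 + 245·104 + 90·1 + 143·0 + 249·0 = 106
h_8 = 104·106 + 245·53 + 90·104 + 143·1 + 249·0 = 232
h_9 = 104·232 + 245·106 + 90·53 + 143·104 + 249·1 = 101
h_10 = 104·101 + 245·232 + 90·106 + 143·53 + 249·104 = 23
Continuing the recurrence:
  h_11 = 84;  h_12 = 87;  h_13 = 229;  h_14 = 233;  h_15 = 178;  h_16 = 28
  h_17 = 46;  h_18 = 244;  h_19 = 13;  h_20 = 190;  h_21 = 87;  h_22 = 202
  h_23 = 182;  h_24 = 159;  h_25 = 49;  h_26 = 132;  h_27 = 143;  h_28 = 125
  h_29 = 17;  h_30 = 52;  h_31 = 156;  h_32 = 8;  h_33 = 232;  h_34 = 85
  h_35 = 24;  h_36 = 221;  h_37 = 2;  h_38 = 228;  h_39 = 81;  h_40 = 155
  h_41 = 184;  h_42 = 223;  h_43 = 49;  h_44 = 97;  h_45 = 62;  h_46 = 200
  h_47 = 246;  h_48 = 252;  h_49 = 25;  h_50 = 214;  h_51 = 103;  h_52 = 122
  h_53 = 114;  h_54 = 35;  h_55 = 229;  h_56 = 240;  h_57 = 79;  h_58 = 185
  h_59 = 25;  h_60 = 200;  h_61 = 200;  h_62 = 160;  h_63 = 160;  h_64 = 121
  h_65 = 200;  h_66 = 53;  h_67 = 122;  h_68 = 208;  h_69 = 77;  h_70 = 95
  h_71 = 28;  h_72 = 55;  h_73 = 221;  h_74 = 57;  h_75 = 10;  h_76 = 68
  h_77 = 46;  h_78 = 20;  h_79 = 21;  h_80 = 142;  h_81 = 167;  h_82 = 10
  h_83 = 254;  h_84 = 55;  h_85 = 89;  h_86 = 28;  h_87 = 127;  h_88 = 117
  h_89 = 33;  h_90 = 60;  h_91 = 68;  h_92 = 136;  h_93 = 168;  h_94 = 237
  h_95 = 56;  h_96 = 189;  h_97 = 210;  h_98 = 172;  h_99 = 25;  h_100 = 163
  h_101 = 192;  h_102 = 31;  h_103 = 233;  h_104 = 49;  h_105 = 150;  h_106 = 208
  h_107 = 150;  h_108 = 188;  h_109 = 129;  h_110 = 38
h_111 = 104·38 + 245·129 + 90·188 + 143·150 + 249·208 = 23
h_112 = 104·23 + 245·38 + 90·129 + 143·188 + 249·150 = 250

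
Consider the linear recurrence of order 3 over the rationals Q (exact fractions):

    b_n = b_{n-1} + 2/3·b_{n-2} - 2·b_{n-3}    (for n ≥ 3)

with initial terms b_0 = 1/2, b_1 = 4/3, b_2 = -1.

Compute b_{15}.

b_3 = 1·-1 + 2/3·4/3 + -2·1/2 = -10/9
b_4 = 1·-10/9 + 2/3·-1 + -2·4/3 = -40/9
b_5 = 1·-40/9 + 2/3·-10/9 + -2·-1 = -86/27
b_6 = 1·-86/27 + 2/3·-40/9 + -2·-10/9 = -106/27
b_7 = 1·-106/27 + 2/3·-86/27 + -2·-40/9 = 230/81
b_8 = 1·230/81 + 2/3·-106/27 + -2·-86/27 = 178/27
b_9 = 1·178/27 + 2/3·230/81 + -2·-106/27 = 3970/243
b_10 = 1·3970/243 + 2/3·178/27 + -2·230/81 = 3658/243
b_11 = 1·3658/243 + 2/3·3970/243 + -2·178/27 = 9302/729
b_12 = 1·9302/729 + 2/3·3658/243 + -2·3970/243 = -7202/729
b_13 = 1·-7202/729 + 2/3·9302/729 + -2·3658/243 = -68846/2187
b_14 = 1·-68846/2187 + 2/3·-7202/729 + -2·9302/729 = -46354/729
b_15 = 1·-46354/729 + 2/3·-68846/2187 + -2·-7202/729 = -425242/6561

-425242/6561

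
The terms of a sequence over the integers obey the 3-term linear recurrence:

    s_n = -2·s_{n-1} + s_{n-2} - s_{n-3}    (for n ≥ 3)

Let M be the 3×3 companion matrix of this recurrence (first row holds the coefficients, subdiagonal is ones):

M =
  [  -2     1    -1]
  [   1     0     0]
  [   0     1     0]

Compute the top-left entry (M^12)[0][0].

58396

(M^12)[0][0] is the top entry after applying M 12 times to the unit state (1, 0, 0). Equivalently it is h_{14} for the auxiliary sequence (h_n) obeying the same recurrence with h_2 = 1 and h_i = 0 for 0 ≤ i < 2:
h_3 = -2·1 + 1·0 + -1·0 = -2
h_4 = -2·-2 + 1·1 + -1·0 = 5
h_5 = -2·5 + 1·-2 + -1·1 = -13
h_6 = -2·-13 + 1·5 + -1·-2 = 33
h_7 = -2·33 + 1·-13 + -1·5 = -84
h_8 = -2·-84 + 1·33 + -1·-13 = 214
h_9 = -2·214 + 1·-84 + -1·33 = -545
h_10 = -2·-545 + 1·214 + -1·-84 = 1388
h_11 = -2·1388 + 1·-545 + -1·214 = -3535
h_12 = -2·-3535 + 1·1388 + -1·-545 = 9003
h_13 = -2·9003 + 1·-3535 + -1·1388 = -22929
h_14 = -2·-22929 + 1·9003 + -1·-3535 = 58396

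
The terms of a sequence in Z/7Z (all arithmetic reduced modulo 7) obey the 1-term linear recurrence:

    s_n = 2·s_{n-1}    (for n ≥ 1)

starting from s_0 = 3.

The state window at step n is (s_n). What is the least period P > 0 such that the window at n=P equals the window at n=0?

3

n=0: window = (3)
n=1: window = (6)
n=2: window = (5)
n=3: window = (3)
window at n=3 equals window at n=0 → period = 3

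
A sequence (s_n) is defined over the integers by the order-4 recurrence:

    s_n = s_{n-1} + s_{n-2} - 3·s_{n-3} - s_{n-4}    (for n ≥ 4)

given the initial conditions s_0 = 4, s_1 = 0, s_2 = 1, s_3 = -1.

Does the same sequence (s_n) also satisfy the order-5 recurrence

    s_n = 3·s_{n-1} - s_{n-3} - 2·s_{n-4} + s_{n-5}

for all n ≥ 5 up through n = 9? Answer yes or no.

no

Terms s_0..s_9: 4, 0, 1, -1, -4, -8, -10, -5, 13, 46
n=5: candidate gives -9, actual s_5 = -8 ✗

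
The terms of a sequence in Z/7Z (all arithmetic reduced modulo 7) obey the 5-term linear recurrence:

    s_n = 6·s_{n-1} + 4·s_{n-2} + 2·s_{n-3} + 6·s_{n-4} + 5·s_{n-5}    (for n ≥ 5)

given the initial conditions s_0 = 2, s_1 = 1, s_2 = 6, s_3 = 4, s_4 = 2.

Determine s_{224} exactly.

s_5 = 6·2 + 4·4 + 2·6 + 6·1 + 5·2 = 0
s_6 = 6·0 + 4·2 + 2·4 + 6·6 + 5·1 = 1
s_7 = 6·1 + 4·0 + 2·2 + 6·4 + 5·6 = 1
s_8 = 6·1 + 4·1 + 2·0 + 6·2 + 5·4 = 0
s_9 = 6·0 + 4·1 + 2·1 + 6·0 + 5·2 = 2
s_10 = 6·2 + 4·0 + 2·1 + 6·1 + 5·0 = 6
Continuing the recurrence:
  s_11 = 6;  s_12 = 6;  s_13 = 0;  s_14 = 5;  s_15 = 3;  s_16 = 6
  s_17 = 4;  s_18 = 0;  s_19 = 1;  s_20 = 2;  s_21 = 0;  s_22 = 2
  s_23 = 1;  s_24 = 3;  s_25 = 1;  s_26 = 4;  s_27 = 1;  s_28 = 5
  s_29 = 0;  s_30 = 2;  s_31 = 6;  s_32 = 2;  s_33 = 2;  s_34 = 2
  s_35 = 0;  s_36 = 5;  s_37 = 0;  s_38 = 0;  s_39 = 6;  s_40 = 3
  s_41 = 4;  s_42 = 6;  s_43 = 3;  s_44 = 0;  s_45 = 0;  s_46 = 6
  s_47 = 0;  s_48 = 4;  s_49 = 1;  s_50 = 2;  s_51 = 5;  s_52 = 1
  s_53 = 0;  s_54 = 3;  s_55 = 4;  s_56 = 4;  s_57 = 2;  s_58 = 5
  s_59 = 1;  s_60 = 4;  s_61 = 0;  s_62 = 2;  s_63 = 2;  s_64 = 0
  s_65 = 4;  s_66 = 5;  s_67 = 5;  s_68 = 5;  s_69 = 0;  s_70 = 3
  s_71 = 6;  s_72 = 5;  s_73 = 1;  s_74 = 0;  s_75 = 2;  s_76 = 4
  s_77 = 0;  s_78 = 4;  s_79 = 2;  s_80 = 6;  s_81 = 2;  s_82 = 1
  s_83 = 2;  s_84 = 3;  s_85 = 0;  s_86 = 4;  s_87 = 5;  s_88 = 4
  s_89 = 4;  s_90 = 4;  s_91 = 0;  s_92 = 3;  s_93 = 0;  s_94 = 0
  s_95 = 5;  s_96 = 6;  s_97 = 1;  s_98 = 5;  s_99 = 6;  s_100 = 0
  s_101 = 0;  s_102 = 5;  s_103 = 0;  s_104 = 1;  s_105 = 2;  s_106 = 4
  s_107 = 3;  s_108 = 2;  s_109 = 0;  s_110 = 6;  s_111 = 1;  s_112 = 1
  s_113 = 4;  s_114 = 3;  s_115 = 2;  s_116 = 1;  s_117 = 0;  s_118 = 4
  s_119 = 4;  s_120 = 0;  s_121 = 1;  s_122 = 3;  s_123 = 3;  s_124 = 3
  s_125 = 0;  s_126 = 6;  s_127 = 5;  s_128 = 3;  s_129 = 2;  s_130 = 0
  s_131 = 4;  s_132 = 1;  s_133 = 0;  s_134 = 1;  s_135 = 4;  s_136 = 5
  s_137 = 4;  s_138 = 2;  s_139 = 4;  s_140 = 6;  s_141 = 0;  s_142 = 1
  s_143 = 3;  s_144 = 1;  s_145 = 1;  s_146 = 1;  s_147 = 0;  s_148 = 6
  s_149 = 0;  s_150 = 0;  s_151 = 3;  s_152 = 5;  s_153 = 2;  s_154 = 3
  s_155 = 5;  s_156 = 0;  s_157 = 0;  s_158 = 3;  s_159 = 0;  s_160 = 2
  s_161 = 4;  s_162 = 1;  s_163 = 6;  s_164 = 4;  s_165 = 0;  s_166 = 5
  s_167 = 2;  s_168 = 2;  s_169 = 1;  s_170 = 6;  s_171 = 4;  s_172 = 2
  s_173 = 0;  s_174 = 1;  s_175 = 1;  s_176 = 0;  s_177 = 2;  s_178 = 6
  s_179 = 6;  s_180 = 6;  s_181 = 0;  s_182 = 5;  s_183 = 3;  s_184 = 6
  s_185 = 4;  s_186 = 0;  s_187 = 1;  s_188 = 2;  s_189 = 0;  s_190 = 2
  s_191 = 1;  s_192 = 3;  s_193 = 1;  s_194 = 4;  s_195 = 1;  s_196 = 5
  s_197 = 0;  s_198 = 2;  s_199 = 6;  s_200 = 2;  s_201 = 2;  s_202 = 2
  s_203 = 0;  s_204 = 5;  s_205 = 0;  s_206 = 0;  s_207 = 6;  s_208 = 3
  s_209 = 4;  s_210 = 6;  s_211 = 3;  s_212 = 0;  s_213 = 0;  s_214 = 6
  s_215 = 0;  s_216 = 4;  s_217 = 1;  s_218 = 2;  s_219 = 5;  s_220 = 1
  s_221 = 0;  s_222 = 3
s_223 = 6·3 + 4·0 + 2·1 + 6·5 + 5·2 = 4
s_224 = 6·4 + 4·3 + 2·0 + 6·1 + 5·5 = 4

4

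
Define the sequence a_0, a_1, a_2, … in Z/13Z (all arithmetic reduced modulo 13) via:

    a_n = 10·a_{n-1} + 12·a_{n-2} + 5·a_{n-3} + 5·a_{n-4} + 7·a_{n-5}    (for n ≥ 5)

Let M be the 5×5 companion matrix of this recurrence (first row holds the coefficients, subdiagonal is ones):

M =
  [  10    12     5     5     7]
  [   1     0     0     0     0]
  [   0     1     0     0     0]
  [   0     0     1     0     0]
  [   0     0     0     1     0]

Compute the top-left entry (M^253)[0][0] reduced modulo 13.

11

(M^253)[0][0] is the top entry after applying M 253 times to the unit state (1, 0, 0, 0, 0). Equivalently it is h_{257} for the auxiliary sequence (h_n) obeying the same recurrence with h_4 = 1 and h_i = 0 for 0 ≤ i < 4:
h_5 = 10·1 + 12·0 + 5·0 + 5·0 + 7·0 = 10
h_6 = 10·10 + 12·1 + 5·0 + 5·0 + 7·0 = 8
h_7 = 10·8 + 12·10 + 5·1 + 5·0 + 7·0 = 10
h_8 = 10·10 + 12·8 + 5·10 + 5·1 + 7·0 = 4
h_9 = 10·4 + 12·10 + 5·8 + 5·10 + 7·1 = 10
h_10 = 10·10 + 12·4 + 5·10 + 5·8 + 7·10 = 9
Continuing the recurrence:
  h_11 = 11;  h_12 = 7;  h_13 = 0;  h_14 = 7;  h_15 = 2;  h_16 = 8
  h_17 = 6;  h_18 = 6;  h_19 = 10;  h_20 = 9;  h_21 = 1;  h_22 = 6
  h_23 = 1;  h_24 = 7;  h_25 = 11;  h_26 = 2;  h_27 = 0;  h_28 = 4
  h_29 = 11;  h_30 = 11;  h_31 = 3;  h_32 = 3;  h_33 = 9;  h_34 = 0
  h_35 = 7;  h_36 = 8;  h_37 = 9;  h_38 = 11;  h_39 = 7;  h_40 = 11
  h_41 = 12;  h_42 = 2;  h_43 = 6;  h_44 = 1;  h_45 = 8;  h_46 = 8
  h_47 = 4;  h_48 = 2;  h_49 = 12;  h_50 = 0;  h_51 = 9;  h_52 = 6
  h_53 = 8;  h_54 = 8;  h_55 = 4;  h_56 = 9;  h_57 = 0;  h_58 = 3
  h_59 = 8;  h_60 = 7;  h_61 = 10;  h_62 = 5;  h_63 = 6;  h_64 = 1
  h_65 = 11;  h_66 = 0;  h_67 = 7;  h_68 = 3;  h_69 = 7;  h_70 = 10
  h_71 = 0;  h_72 = 11;  h_73 = 8;  h_74 = 12;  h_75 = 3;  h_76 = 9
  h_77 = 4;  h_78 = 6;  h_79 = 5;  h_80 = 0;  h_81 = 4;  h_82 = 6
  h_83 = 6;  h_84 = 5;  h_85 = 3;  h_86 = 9;  h_87 = 2;  h_88 = 2
  h_89 = 9;  h_90 = 8;  h_91 = 11;  h_92 = 2;  h_93 = 4;  h_94 = 1
  h_95 = 10;  h_96 = 11;  h_97 = 9;  h_98 = 6;  h_99 = 7;  h_100 = 0
  h_101 = 2;  h_102 = 5;  h_103 = 8;  h_104 = 4;  h_105 = 2;  h_106 = 4
  h_107 = 3;  h_108 = 8;  h_109 = 5;  h_110 = 0;  h_111 = 0;  h_112 = 8
  h_113 = 5;  h_114 = 12;  h_115 = 12;  h_116 = 4;  h_117 = 0;  h_118 = 8
  h_119 = 10;  h_120 = 1;  h_121 = 3;  h_122 = 2;  h_123 = 11;  h_124 = 3
  h_125 = 12;  h_126 = 8;  h_127 = 9;  h_128 = 0;  h_129 = 8;  h_130 = 2
  h_131 = 9;  h_132 = 9;  h_133 = 1;  h_134 = 8;  h_135 = 1;  h_136 = 11
  h_137 = 9;  h_138 = 1;  h_139 = 0;  h_140 = 2;  h_141 = 4;  h_142 = 2
  h_143 = 7;  h_144 = 7;  h_145 = 3;  h_146 = 5;  h_147 = 1;  h_148 = 0
  h_149 = 10;  h_150 = 8;  h_151 = 6;  h_152 = 5;  h_153 = 4;  h_154 = 6
  h_155 = 11;  h_156 = 9;  h_157 = 8;  h_158 = 2;  h_159 = 11;  h_160 = 10
  h_161 = 7;  h_162 = 12;  h_163 = 11;  h_164 = 0;  h_165 = 11;  h_166 = 1
  h_167 = 8;  h_168 = 3;  h_169 = 4;  h_170 = 3;  h_171 = 10;  h_172 = 6
  h_173 = 2;  h_174 = 3;  h_175 = 12;  h_176 = 6;  h_177 = 11;  h_178 = 11
  h_179 = 2;  h_180 = 9;  h_181 = 6;  h_182 = 11;  h_183 = 2;  h_184 = 7
  h_185 = 8;  h_186 = 11;  h_187 = 3;  h_188 = 4;  h_189 = 12;  h_190 = 8
  h_191 = 11;  h_192 = 8;  h_193 = 2;  h_194 = 9;  h_195 = 5;  h_196 = 12
  h_197 = 5;  h_198 = 5;  h_199 = 11;  h_200 = 4;  h_201 = 7;  h_202 = 12
  h_203 = 2;  h_204 = 10;  h_205 = 0;  h_206 = 5;  h_207 = 12;  h_208 = 10
  h_209 = 1;  h_210 = 7;  h_211 = 6;  h_212 = 10;  h_213 = 9;  h_214 = 9
  h_215 = 2;  h_216 = 5;  h_217 = 0;  h_218 = 9;  h_219 = 6;  h_220 = 12
  h_221 = 12;  h_222 = 1;  h_223 = 8;  h_224 = 7;  h_225 = 3;  h_226 = 9
  h_227 = 0;  h_228 = 6;  h_229 = 0;  h_230 = 8;  h_231 = 4;  h_232 = 10
  h_233 = 9;  h_234 = 10;  h_235 = 9;  h_236 = 8;  h_237 = 2;  h_238 = 1
  h_239 = 7;  h_240 = 0;  h_241 = 12;  h_242 = 5;  h_243 = 2;  h_244 = 7
  h_245 = 10;  h_246 = 4;  h_247 = 6;  h_248 = 12;  h_249 = 12;  h_250 = 7
  h_251 = 7;  h_252 = 4;  h_253 = 4;  h_254 = 8;  h_255 = 11
h_256 = 10·11 + 12·8 + 5·4 + 5·4 + 7·7 = 9
h_257 = 10·9 + 12·11 + 5·8 + 5·4 + 7·4 = 11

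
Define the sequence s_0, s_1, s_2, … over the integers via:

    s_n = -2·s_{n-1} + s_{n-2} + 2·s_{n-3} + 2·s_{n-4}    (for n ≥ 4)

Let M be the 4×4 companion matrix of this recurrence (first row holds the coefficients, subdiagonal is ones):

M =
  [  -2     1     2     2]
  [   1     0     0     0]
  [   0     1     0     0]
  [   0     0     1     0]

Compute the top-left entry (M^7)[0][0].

-250

(M^7)[0][0] is the top entry after applying M 7 times to the unit state (1, 0, 0, 0). Equivalently it is h_{10} for the auxiliary sequence (h_n) obeying the same recurrence with h_3 = 1 and h_i = 0 for 0 ≤ i < 3:
h_4 = -2·1 + 1·0 + 2·0 + 2·0 = -2
h_5 = -2·-2 + 1·1 + 2·0 + 2·0 = 5
h_6 = -2·5 + 1·-2 + 2·1 + 2·0 = -10
h_7 = -2·-10 + 1·5 + 2·-2 + 2·1 = 23
h_8 = -2·23 + 1·-10 + 2·5 + 2·-2 = -50
h_9 = -2·-50 + 1·23 + 2·-10 + 2·5 = 113
h_10 = -2·113 + 1·-50 + 2·23 + 2·-10 = -250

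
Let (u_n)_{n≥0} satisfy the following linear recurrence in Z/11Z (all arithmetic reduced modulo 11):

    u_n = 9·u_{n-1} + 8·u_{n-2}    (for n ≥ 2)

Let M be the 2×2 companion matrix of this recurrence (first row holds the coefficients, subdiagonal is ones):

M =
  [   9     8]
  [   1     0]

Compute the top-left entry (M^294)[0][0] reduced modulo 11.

0

(M^294)[0][0] is the top entry after applying M 294 times to the unit state (1, 0). Equivalently it is h_{295} for the auxiliary sequence (h_n) obeying the same recurrence with h_1 = 1 and h_i = 0 for 0 ≤ i < 1:
h_2 = 9·1 + 8·0 = 9
h_3 = 9·9 + 8·1 = 1
h_4 = 9·1 + 8·9 = 4
h_5 = 9·4 + 8·1 = 0
h_6 = 9·0 + 8·4 = 10
h_7 = 9·10 + 8·0 = 2
h_8 = 9·2 + 8·10 = 10
h_9 = 9·10 + 8·2 = 7
h_10 = 9·7 + 8·10 = 0
h_11 = 9·0 + 8·7 = 1
(h_10, h_11) = (0, 1) = (h_0, h_1), so the sequence has period 10.
295 ≡ 5 (mod 10), hence h_295 = h_5 = 0.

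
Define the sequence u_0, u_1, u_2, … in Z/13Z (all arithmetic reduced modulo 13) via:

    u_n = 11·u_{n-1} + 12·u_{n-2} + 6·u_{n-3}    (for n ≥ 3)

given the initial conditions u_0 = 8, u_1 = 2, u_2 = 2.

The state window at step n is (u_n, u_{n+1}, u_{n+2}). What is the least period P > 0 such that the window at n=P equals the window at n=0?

n=0: window = (8, 2, 2)
n=1: window = (2, 2, 3)
n=2: window = (2, 3, 4)
n=3: window = (3, 4, 1)
n=4: window = (4, 1, 12)
n=5: window = (1, 12, 12)
n=6: window = (12, 12, 9)
n=7: window = (12, 9, 3)
n=8: window = (9, 3, 5)
n=9: window = (3, 5, 2)
n=10: window = (5, 2, 9)
n=11: window = (2, 9, 10)
n=12: window = (9, 10, 9)
n=13: window = (10, 9, 0)
n=14: window = (9, 0, 12)
n=15: window = (0, 12, 4)
n=16: window = (12, 4, 6)
n=17: window = (4, 6, 4)
n=18: window = (6, 4, 10)
n=19: window = (4, 10, 12)
n=20: window = (10, 12, 3)
n=21: window = (12, 3, 3)
n=22: window = (3, 3, 11)
n=23: window = (3, 11, 6)
n=24: window = (11, 6, 8)
n=25: window = (6, 8, 5)
n=26: window = (8, 5, 5)
n=27: window = (5, 5, 7)
n=28: window = (5, 7, 11)
n=29: window = (7, 11, 1)
n=30: window = (11, 1, 3)
n=31: window = (1, 3, 7)
n=32: window = (3, 7, 2)
n=33: window = (7, 2, 7)
n=34: window = (2, 7, 0)
n=35: window = (7, 0, 5)
n=36: window = (0, 5, 6)
n=37: window = (5, 6, 9)
n=38: window = (6, 9, 6)
n=39: window = (9, 6, 2)
n=40: window = (6, 2, 5)
…
n=82: window = (7, 11, 8)
n=83: window = (11, 8, 2)
n=84: window = (8, 2, 2)
window at n=84 equals window at n=0 → period = 84

84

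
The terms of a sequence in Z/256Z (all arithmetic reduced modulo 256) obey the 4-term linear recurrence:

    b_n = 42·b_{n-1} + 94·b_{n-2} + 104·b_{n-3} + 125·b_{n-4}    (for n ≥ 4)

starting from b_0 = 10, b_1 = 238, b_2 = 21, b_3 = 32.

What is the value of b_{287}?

18

b_4 = 42·32 + 94·21 + 104·238 + 125·10 = 136
b_5 = 42·136 + 94·32 + 104·21 + 125·238 = 206
b_6 = 42·206 + 94·136 + 104·32 + 125·21 = 253
b_7 = 42·253 + 94·206 + 104·136 + 125·32 = 6
b_8 = 42·6 + 94·253 + 104·206 + 125·136 = 250
b_9 = 42·250 + 94·6 + 104·253 + 125·206 = 150
Continuing the recurrence:
  b_10 = 97;  b_11 = 124;  b_12 = 248;  b_13 = 222;  b_14 = 57;  b_15 = 42
  b_16 = 26;  b_17 = 62;  b_18 = 157;  b_19 = 152;  b_20 = 120;  b_21 = 142
  b_22 = 197;  b_23 = 110;  b_24 = 170;  b_25 = 166;  b_26 = 137;  b_27 = 52
  b_28 = 72;  b_29 = 158;  b_30 = 97;  b_31 = 146;  b_32 = 234;  b_33 = 142
  b_34 = 229;  b_35 = 16;  b_36 = 168;  b_37 = 206;  b_38 = 205;  b_39 = 86
  b_40 = 26;  b_41 = 182;  b_42 = 113;  b_43 = 236;  b_44 = 216;  b_45 = 222
  b_46 = 201;  b_47 = 122;  b_48 = 122;  b_49 = 222;  b_50 = 237;  b_51 = 136
  b_52 = 24;  b_53 = 142;  b_54 = 21;  b_55 = 190;  b_56 = 74;  b_57 = 198
  b_58 = 25;  b_59 = 164;  b_60 = 168;  b_61 = 158;  b_62 = 113;  b_63 = 226
  b_64 = 202;  b_65 = 46;  b_66 = 181;  b_67 = 0;  b_68 = 200;  b_69 = 206
  b_70 = 157;  b_71 = 166;  b_72 = 58;  b_73 = 214;  b_74 = 129;  b_75 = 92
  b_76 = 184;  b_77 = 222;  b_78 = 89;  b_79 = 202;  b_80 = 218;  b_81 = 126
  b_82 = 61;  b_83 = 120;  b_84 = 184;  b_85 = 142;  b_86 = 101;  b_87 = 14
  b_88 = 234;  b_89 = 230;  b_90 = 169;  b_91 = 20;  b_92 = 8;  b_93 = 158
  b_94 = 129;  b_95 = 50;  b_96 = 170;  b_97 = 206;  b_98 = 133;  b_99 = 240
  b_100 = 232;  b_101 = 206;  b_102 = 109;  b_103 = 246;  b_104 = 90;  b_105 = 246
  b_106 = 145;  b_107 = 204;  b_108 = 152;  b_109 = 222;  b_110 = 233;  b_111 = 26
  b_112 = 58;  b_113 = 30;  b_114 = 141;  b_115 = 104;  b_116 = 88;  b_117 = 142
  b_118 = 181;  b_119 = 94;  b_120 = 138;  b_121 = 6;  b_122 = 57;  b_123 = 132
  b_124 = 104;  b_125 = 158;  b_126 = 145;  b_127 = 130;  b_128 = 138;  b_129 = 110
  b_130 = 85;  b_131 = 224;  b_132 = 8;  b_133 = 206;  b_134 = 61;  b_135 = 70
  b_136 = 122;  b_137 = 22;  b_138 = 161;  b_139 = 60;  b_140 = 120;  b_141 = 222
  b_142 = 121;  b_143 = 106;  b_144 = 154;  b_145 = 190;  b_146 = 221;  b_147 = 88
  b_148 = 248;  b_149 = 142;  b_150 = 5;  b_151 = 174;  b_152 = 42;  b_153 = 38
  b_154 = 201;  b_155 = 244;  b_156 = 200;  b_157 = 158;  b_158 = 161;  b_159 = 210
  b_160 = 106;  b_161 = 14;  b_162 = 37;  b_163 = 208;  b_164 = 40;  b_165 = 206
  b_166 = 13;  b_167 = 150;  b_168 = 154;  b_169 = 54;  b_170 = 177;  b_171 = 172
  b_172 = 88;  b_173 = 222;  b_174 = 9;  b_175 = 186;  b_176 = 250;  b_177 = 94
  b_178 = 45;  b_179 = 72;  b_180 = 152;  b_181 = 142;  b_182 = 85;  b_183 = 254
  b_184 = 202;  b_185 = 70;  b_186 = 89;  b_187 = 100;  b_188 = 40;  b_189 = 158
  b_190 = 177;  b_191 = 34;  b_192 = 74;  b_193 = 174;  b_194 = 245;  b_195 = 192
  b_196 = 72;  b_197 = 206;  b_198 = 221;  b_199 = 230;  b_200 = 186;  b_201 = 86
  b_202 = 193;  b_203 = 28;  b_204 = 56;  b_205 = 222;  b_206 = 153;  b_207 = 10
  b_208 = 90;  b_209 = 254;  b_210 = 125;  b_211 = 56;  b_212 = 56;  b_213 = 142
  b_214 = 165;  b_215 = 78;  b_216 = 106;  b_217 = 102;  b_218 = 233;  b_219 = 212
  b_220 = 136;  b_221 = 158;  b_222 = 193;  b_223 = 114;  b_224 = 42;  b_225 = 78
  b_226 = 197;  b_227 = 176;  b_228 = 104;  b_229 = 206;  b_230 = 173;  b_231 = 54
  b_232 = 218;  b_233 = 118;  b_234 = 209;  b_235 = 140;  b_236 = 24;  b_237 = 222
  b_238 = 41;  b_239 = 90;  b_240 = 186;  b_241 = 158;  b_242 = 205;  b_243 = 40
  b_244 = 216;  b_245 = 142;  b_246 = 245;  b_247 = 158;  b_248 = 10;  b_249 = 134
  b_250 = 121;  b_251 = 68;  b_252 = 232;  b_253 = 158;  b_254 = 209;  b_255 = 194
  b_256 = 10;  b_257 = 238;  b_258 = 149;  b_259 = 160;  b_260 = 136;  b_261 = 206
  b_262 = 125;  b_263 = 134;  b_264 = 250;  b_265 = 150;  b_266 = 225;  b_267 = 252
  b_268 = 248;  b_269 = 222;  b_270 = 185;  b_271 = 170;  b_272 = 26;  b_273 = 62
  b_274 = 29;  b_275 = 24;  b_276 = 120;  b_277 = 142;  b_278 = 69;  b_279 = 238
  b_280 = 170;  b_281 = 166;  b_282 = 9;  b_283 = 180;  b_284 = 72;  b_285 = 158
b_286 = 42·158 + 94·72 + 104·180 + 125·9 = 225
b_287 = 42·225 + 94·158 + 104·72 + 125·180 = 18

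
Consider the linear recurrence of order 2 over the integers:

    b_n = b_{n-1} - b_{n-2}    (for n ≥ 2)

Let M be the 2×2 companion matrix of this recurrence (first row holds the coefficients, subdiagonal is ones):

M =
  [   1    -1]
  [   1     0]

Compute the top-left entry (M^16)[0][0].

(M^16)[0][0] is the top entry after applying M 16 times to the unit state (1, 0). Equivalently it is h_{17} for the auxiliary sequence (h_n) obeying the same recurrence with h_1 = 1 and h_i = 0 for 0 ≤ i < 1:
h_2 = 1·1 + -1·0 = 1
h_3 = 1·1 + -1·1 = 0
h_4 = 1·0 + -1·1 = -1
h_5 = 1·-1 + -1·0 = -1
h_6 = 1·-1 + -1·-1 = 0
h_7 = 1·0 + -1·-1 = 1
(h_6, h_7) = (0, 1) = (h_0, h_1), so the sequence has period 6.
17 ≡ 5 (mod 6), hence h_17 = h_5 = -1.

-1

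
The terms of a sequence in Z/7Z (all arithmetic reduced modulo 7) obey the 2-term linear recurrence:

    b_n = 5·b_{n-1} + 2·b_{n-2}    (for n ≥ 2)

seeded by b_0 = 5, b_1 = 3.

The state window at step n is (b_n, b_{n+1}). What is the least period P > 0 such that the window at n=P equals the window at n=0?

48

n=0: window = (5, 3)
n=1: window = (3, 4)
n=2: window = (4, 5)
n=3: window = (5, 5)
n=4: window = (5, 0)
n=5: window = (0, 3)
n=6: window = (3, 1)
n=7: window = (1, 4)
n=8: window = (4, 1)
n=9: window = (1, 6)
n=10: window = (6, 4)
n=11: window = (4, 4)
n=12: window = (4, 0)
n=13: window = (0, 1)
n=14: window = (1, 5)
n=15: window = (5, 6)
n=16: window = (6, 5)
n=17: window = (5, 2)
n=18: window = (2, 6)
n=19: window = (6, 6)
n=20: window = (6, 0)
n=21: window = (0, 5)
n=22: window = (5, 4)
n=23: window = (4, 2)
n=24: window = (2, 4)
n=25: window = (4, 3)
n=26: window = (3, 2)
n=27: window = (2, 2)
n=28: window = (2, 0)
n=29: window = (0, 4)
n=30: window = (4, 6)
n=31: window = (6, 3)
n=32: window = (3, 6)
n=33: window = (6, 1)
n=34: window = (1, 3)
n=35: window = (3, 3)
n=36: window = (3, 0)
n=37: window = (0, 6)
n=38: window = (6, 2)
n=39: window = (2, 1)
n=40: window = (1, 2)
…
n=46: window = (2, 3)
n=47: window = (3, 5)
n=48: window = (5, 3)
window at n=48 equals window at n=0 → period = 48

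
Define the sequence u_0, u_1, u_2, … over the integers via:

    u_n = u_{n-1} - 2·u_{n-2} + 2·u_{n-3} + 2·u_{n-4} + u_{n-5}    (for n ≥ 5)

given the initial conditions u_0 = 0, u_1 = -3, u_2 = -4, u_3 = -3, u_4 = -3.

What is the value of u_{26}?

u_5 = 1·-3 + -2·-3 + 2·-4 + 2·-3 + 1·0 = -11
u_6 = 1·-11 + -2·-3 + 2·-3 + 2·-4 + 1·-3 = -22
u_7 = 1·-22 + -2·-11 + 2·-3 + 2·-3 + 1·-4 = -16
u_8 = 1·-16 + -2·-22 + 2·-11 + 2·-3 + 1·-3 = -3
u_9 = 1·-3 + -2·-16 + 2·-22 + 2·-11 + 1·-3 = -40
u_10 = 1·-40 + -2·-3 + 2·-16 + 2·-22 + 1·-11 = -121
u_11 = 1·-121 + -2·-40 + 2·-3 + 2·-16 + 1·-22 = -101
u_12 = 1·-101 + -2·-121 + 2·-40 + 2·-3 + 1·-16 = 39
u_13 = 1·39 + -2·-101 + 2·-121 + 2·-40 + 1·-3 = -84
u_14 = 1·-84 + -2·39 + 2·-101 + 2·-121 + 1·-40 = -646
u_15 = 1·-646 + -2·-84 + 2·39 + 2·-101 + 1·-121 = -723
u_16 = 1·-723 + -2·-646 + 2·-84 + 2·39 + 1·-101 = 378
u_17 = 1·378 + -2·-723 + 2·-646 + 2·-84 + 1·39 = 403
u_18 = 1·403 + -2·378 + 2·-723 + 2·-646 + 1·-84 = -3175
u_19 = 1·-3175 + -2·403 + 2·378 + 2·-723 + 1·-646 = -5317
u_20 = 1·-5317 + -2·-3175 + 2·403 + 2·378 + 1·-723 = 1872
u_21 = 1·1872 + -2·-5317 + 2·-3175 + 2·403 + 1·378 = 7340
u_22 = 1·7340 + -2·1872 + 2·-5317 + 2·-3175 + 1·403 = -12985
u_23 = 1·-12985 + -2·7340 + 2·1872 + 2·-5317 + 1·-3175 = -37730
u_24 = 1·-37730 + -2·-12985 + 2·7340 + 2·1872 + 1·-5317 = 1347
u_25 = 1·1347 + -2·-37730 + 2·-12985 + 2·7340 + 1·1872 = 67389
u_26 = 1·67389 + -2·1347 + 2·-37730 + 2·-12985 + 1·7340 = -29395

-29395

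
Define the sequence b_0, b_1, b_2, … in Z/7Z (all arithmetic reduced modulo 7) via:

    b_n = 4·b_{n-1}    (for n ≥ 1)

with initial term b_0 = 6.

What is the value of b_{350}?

b_1 = 4·6 = 3
b_2 = 4·3 = 5
b_3 = 4·5 = 6
(b_3) = (6) = (b_0), so the sequence has period 3.
350 ≡ 2 (mod 3), hence b_350 = b_2 = 5.

5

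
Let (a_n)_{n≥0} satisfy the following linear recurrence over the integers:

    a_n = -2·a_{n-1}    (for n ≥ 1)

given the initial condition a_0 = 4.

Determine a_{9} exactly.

-2048

a_1 = -2·4 = -8
a_2 = -2·-8 = 16
a_3 = -2·16 = -32
a_4 = -2·-32 = 64
a_5 = -2·64 = -128
a_6 = -2·-128 = 256
a_7 = -2·256 = -512
a_8 = -2·-512 = 1024
a_9 = -2·1024 = -2048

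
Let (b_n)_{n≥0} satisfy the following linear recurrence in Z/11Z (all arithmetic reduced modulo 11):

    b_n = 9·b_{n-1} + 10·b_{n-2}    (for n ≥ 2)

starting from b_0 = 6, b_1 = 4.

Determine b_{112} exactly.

b_2 = 9·4 + 10·6 = 8
b_3 = 9·8 + 10·4 = 2
b_4 = 9·2 + 10·8 = 10
b_5 = 9·10 + 10·2 = 0
b_6 = 9·0 + 10·10 = 1
b_7 = 9·1 + 10·0 = 9
b_8 = 9·9 + 10·1 = 3
b_9 = 9·3 + 10·9 = 7
b_10 = 9·7 + 10·3 = 5
b_11 = 9·5 + 10·7 = 5
b_12 = 9·5 + 10·5 = 7
b_13 = 9·7 + 10·5 = 3
b_14 = 9·3 + 10·7 = 9
b_15 = 9·9 + 10·3 = 1
b_16 = 9·1 + 10·9 = 0
b_17 = 9·0 + 10·1 = 10
b_18 = 9·10 + 10·0 = 2
b_19 = 9·2 + 10·10 = 8
b_20 = 9·8 + 10·2 = 4
b_21 = 9·4 + 10·8 = 6
b_22 = 9·6 + 10·4 = 6
b_23 = 9·6 + 10·6 = 4
(b_22, b_23) = (6, 4) = (b_0, b_1), so the sequence has period 22.
112 ≡ 2 (mod 22), hence b_112 = b_2 = 8.

8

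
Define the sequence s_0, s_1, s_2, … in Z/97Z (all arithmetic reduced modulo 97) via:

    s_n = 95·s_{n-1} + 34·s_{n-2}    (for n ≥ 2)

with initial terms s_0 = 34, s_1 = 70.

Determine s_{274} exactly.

24

s_2 = 95·70 + 34·34 = 46
s_3 = 95·46 + 34·70 = 57
s_4 = 95·57 + 34·46 = 92
s_5 = 95·92 + 34·57 = 8
s_6 = 95·8 + 34·92 = 8
s_7 = 95·8 + 34·8 = 62
s_8 = 95·62 + 34·8 = 51
s_9 = 95·51 + 34·62 = 66
s_10 = 95·66 + 34·51 = 50
s_11 = 95·50 + 34·66 = 10
s_12 = 95·10 + 34·50 = 31
s_13 = 95·31 + 34·10 = 84
s_14 = 95·84 + 34·31 = 13
s_15 = 95·13 + 34·84 = 17
s_16 = 95·17 + 34·13 = 20
s_17 = 95·20 + 34·17 = 53
s_18 = 95·53 + 34·20 = 89
s_19 = 95·89 + 34·53 = 72
s_20 = 95·72 + 34·89 = 69
s_21 = 95·69 + 34·72 = 79
s_22 = 95·79 + 34·69 = 54
s_23 = 95·54 + 34·79 = 56
s_24 = 95·56 + 34·54 = 75
s_25 = 95·75 + 34·56 = 8
s_26 = 95·8 + 34·75 = 12
s_27 = 95·12 + 34·8 = 54
s_28 = 95·54 + 34·12 = 9
s_29 = 95·9 + 34·54 = 72
s_30 = 95·72 + 34·9 = 65
s_31 = 95·65 + 34·72 = 87
s_32 = 95·87 + 34·65 = 96
s_33 = 95·96 + 34·87 = 50
s_34 = 95·50 + 34·96 = 60
s_35 = 95·60 + 34·50 = 28
s_36 = 95·28 + 34·60 = 44
s_37 = 95·44 + 34·28 = 88
s_38 = 95·88 + 34·44 = 59
s_39 = 95·59 + 34·88 = 61
s_40 = 95·61 + 34·59 = 41
s_41 = 95·41 + 34·61 = 52
s_42 = 95·52 + 34·41 = 29
s_43 = 95·29 + 34·52 = 61
s_44 = 95·61 + 34·29 = 88
s_45 = 95·88 + 34·61 = 55
s_46 = 95·55 + 34·88 = 69
s_47 = 95·69 + 34·55 = 83
s_48 = 95·83 + 34·69 = 46
s_49 = 95·46 + 34·83 = 14
s_50 = 95·14 + 34·46 = 81
s_51 = 95·81 + 34·14 = 23
s_52 = 95·23 + 34·81 = 89
s_53 = 95·89 + 34·23 = 22
s_54 = 95·22 + 34·89 = 72
s_55 = 95·72 + 34·22 = 22
s_56 = 95·22 + 34·72 = 76
s_57 = 95·76 + 34·22 = 14
s_58 = 95·14 + 34·76 = 34
s_59 = 95·34 + 34·14 = 20
s_60 = 95·20 + 34·34 = 49
s_61 = 95·49 + 34·20 = 0
s_62 = 95·0 + 34·49 = 17
s_63 = 95·17 + 34·0 = 63
s_64 = 95·63 + 34·17 = 64
s_65 = 95·64 + 34·63 = 74
s_66 = 95·74 + 34·64 = 88
s_67 = 95·88 + 34·74 = 12
s_68 = 95·12 + 34·88 = 58
s_69 = 95·58 + 34·12 = 1
s_70 = 95·1 + 34·58 = 30
s_71 = 95·30 + 34·1 = 71
s_72 = 95·71 + 34·30 = 5
s_73 = 95·5 + 34·71 = 76
s_74 = 95·76 + 34·5 = 18
s_75 = 95·18 + 34·76 = 26
s_76 = 95·26 + 34·18 = 75
s_77 = 95·75 + 34·26 = 55
s_78 = 95·55 + 34·75 = 15
s_79 = 95·15 + 34·55 = 94
s_80 = 95·94 + 34·15 = 31
s_81 = 95·31 + 34·94 = 30
s_82 = 95·30 + 34·31 = 24
s_83 = 95·24 + 34·30 = 2
s_84 = 95·2 + 34·24 = 36
s_85 = 95·36 + 34·2 = 93
s_86 = 95·93 + 34·36 = 68
s_87 = 95·68 + 34·93 = 19
s_88 = 95·19 + 34·68 = 43
s_89 = 95·43 + 34·19 = 75
s_90 = 95·75 + 34·43 = 51
s_91 = 95·51 + 34·75 = 23
s_92 = 95·23 + 34·51 = 39
s_93 = 95·39 + 34·23 = 25
s_94 = 95·25 + 34·39 = 15
s_95 = 95·15 + 34·25 = 44
s_96 = 95·44 + 34·15 = 34
s_97 = 95·34 + 34·44 = 70
(s_96, s_97) = (34, 70) = (s_0, s_1), so the sequence has period 96.
274 ≡ 82 (mod 96), hence s_274 = s_82 = 24.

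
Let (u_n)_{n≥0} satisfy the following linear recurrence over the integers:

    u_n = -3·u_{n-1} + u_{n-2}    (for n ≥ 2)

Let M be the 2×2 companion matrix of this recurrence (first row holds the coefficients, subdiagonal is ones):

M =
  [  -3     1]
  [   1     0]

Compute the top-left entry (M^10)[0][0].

141481

(M^10)[0][0] is the top entry after applying M 10 times to the unit state (1, 0). Equivalently it is h_{11} for the auxiliary sequence (h_n) obeying the same recurrence with h_1 = 1 and h_i = 0 for 0 ≤ i < 1:
h_2 = -3·1 + 1·0 = -3
h_3 = -3·-3 + 1·1 = 10
h_4 = -3·10 + 1·-3 = -33
h_5 = -3·-33 + 1·10 = 109
h_6 = -3·109 + 1·-33 = -360
h_7 = -3·-360 + 1·109 = 1189
h_8 = -3·1189 + 1·-360 = -3927
h_9 = -3·-3927 + 1·1189 = 12970
h_10 = -3·12970 + 1·-3927 = -42837
h_11 = -3·-42837 + 1·12970 = 141481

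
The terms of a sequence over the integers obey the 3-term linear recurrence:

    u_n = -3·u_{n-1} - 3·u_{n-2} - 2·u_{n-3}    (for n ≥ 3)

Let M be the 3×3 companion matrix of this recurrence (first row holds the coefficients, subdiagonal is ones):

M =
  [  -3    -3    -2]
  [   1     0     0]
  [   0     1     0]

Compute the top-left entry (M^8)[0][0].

342

(M^8)[0][0] is the top entry after applying M 8 times to the unit state (1, 0, 0). Equivalently it is h_{10} for the auxiliary sequence (h_n) obeying the same recurrence with h_2 = 1 and h_i = 0 for 0 ≤ i < 2:
h_3 = -3·1 + -3·0 + -2·0 = -3
h_4 = -3·-3 + -3·1 + -2·0 = 6
h_5 = -3·6 + -3·-3 + -2·1 = -11
h_6 = -3·-11 + -3·6 + -2·-3 = 21
h_7 = -3·21 + -3·-11 + -2·6 = -42
h_8 = -3·-42 + -3·21 + -2·-11 = 85
h_9 = -3·85 + -3·-42 + -2·21 = -171
h_10 = -3·-171 + -3·85 + -2·-42 = 342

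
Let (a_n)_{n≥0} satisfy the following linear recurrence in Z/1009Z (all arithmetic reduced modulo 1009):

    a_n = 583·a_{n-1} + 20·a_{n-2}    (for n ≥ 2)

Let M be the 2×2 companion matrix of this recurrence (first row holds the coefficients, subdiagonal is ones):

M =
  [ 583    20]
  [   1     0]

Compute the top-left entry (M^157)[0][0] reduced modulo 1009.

35

(M^157)[0][0] is the top entry after applying M 157 times to the unit state (1, 0). Equivalently it is h_{158} for the auxiliary sequence (h_n) obeying the same recurrence with h_1 = 1 and h_i = 0 for 0 ≤ i < 1:
h_2 = 583·1 + 20·0 = 583
h_3 = 583·583 + 20·1 = 885
h_4 = 583·885 + 20·583 = 917
h_5 = 583·917 + 20·885 = 388
h_6 = 583·388 + 20·917 = 366
h_7 = 583·366 + 20·388 = 167
Continuing the recurrence:
  h_8 = 754;  h_9 = 980;  h_10 = 191;  h_11 = 792;  h_12 = 407;  h_13 = 871
  h_14 = 334;  h_15 = 252;  h_16 = 228;  h_17 = 740;  h_18 = 92;  h_19 = 833
  h_20 = 132;  h_21 = 788;  h_22 = 931;  h_23 = 556;  h_24 = 717;  h_25 = 306
  h_26 = 19;  h_27 = 44;  h_28 = 807;  h_29 = 158;  h_30 = 291;  h_31 = 274
  h_32 = 86;  h_33 = 123;  h_34 = 781;  h_35 = 706;  h_36 = 411;  h_37 = 474
  h_38 = 24;  h_39 = 265;  h_40 = 598;  h_41 = 784;  h_42 = 856;  h_43 = 138
  h_44 = 710;  h_45 = 982;  h_46 = 477;  h_47 = 76;  h_48 = 371;  h_49 = 878
  h_50 = 668;  h_51 = 377;  h_52 = 72;  h_53 = 75;  h_54 = 769;  h_55 = 822
  h_56 = 196;  h_57 = 547;  h_58 = 950;  h_59 = 759;  h_60 = 384;  h_61 = 928
  h_62 = 817;  h_63 = 461;  h_64 = 565;  h_65 = 600;  h_66 = 887;  h_67 = 405
  h_68 = 596;  h_69 = 400;  h_70 = 942;  h_71 = 218;  h_72 = 638;  h_73 = 966
  h_74 = 808;  h_75 = 10;  h_76 = 801;  h_77 = 16;  h_78 = 123;  h_79 = 390
  h_80 = 787;  h_81 = 463;  h_82 = 122;  h_83 = 675;  h_84 = 437;  h_85 = 886
  h_86 = 598;  h_87 = 87;  h_88 = 123;  h_89 = 801;  h_90 = 258;  h_91 = 958
  h_92 = 652;  h_93 = 721;  h_94 = 522;  h_95 = 911;  h_96 = 729;  h_97 = 276
  h_98 = 931;  h_99 = 406;  h_100 = 41;  h_101 = 744;  h_102 = 702;  h_103 = 366
  h_104 = 393;  h_105 = 333;  h_106 = 199;  h_107 = 588;  h_108 = 697;  h_109 = 385
  h_110 = 271;  h_111 = 217;  h_112 = 761;  h_113 = 7;  h_114 = 130;  h_115 = 255
  h_116 = 924;  h_117 = 950;  h_118 = 227;  h_119 = 1000;  h_120 = 302;  h_121 = 320
  h_122 = 890;  h_123 = 590;  h_124 = 548;  h_125 = 332;  h_126 = 698;  h_127 = 893
  h_128 = 818;  h_129 = 344;  h_130 = 986;  h_131 = 534;  h_132 = 90;  h_133 = 592
  h_134 = 849;  h_135 = 289;  h_136 = 820;  h_137 = 529;  h_138 = 918;  h_139 = 914
  h_140 = 308;  h_141 = 80;  h_142 = 332;  h_143 = 419;  h_144 = 685;  h_145 = 99
  h_146 = 787;  h_147 = 697;  h_148 = 329;  h_149 = 920;  h_150 = 98;  h_151 = 868
  h_152 = 477;  h_153 = 823;  h_154 = 993;  h_155 = 69;  h_156 = 556
h_157 = 583·556 + 20·69 = 630
h_158 = 583·630 + 20·556 = 35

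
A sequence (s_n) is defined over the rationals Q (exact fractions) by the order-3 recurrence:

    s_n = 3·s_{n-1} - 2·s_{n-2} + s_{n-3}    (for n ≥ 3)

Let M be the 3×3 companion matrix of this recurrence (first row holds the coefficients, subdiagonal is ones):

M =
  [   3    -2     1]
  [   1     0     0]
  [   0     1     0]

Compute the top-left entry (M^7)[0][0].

(M^7)[0][0] is the top entry after applying M 7 times to the unit state (1, 0, 0). Equivalently it is h_{9} for the auxiliary sequence (h_n) obeying the same recurrence with h_2 = 1 and h_i = 0 for 0 ≤ i < 2:
h_3 = 3·1 + -2·0 + 1·0 = 3
h_4 = 3·3 + -2·1 + 1·0 = 7
h_5 = 3·7 + -2·3 + 1·1 = 16
h_6 = 3·16 + -2·7 + 1·3 = 37
h_7 = 3·37 + -2·16 + 1·7 = 86
h_8 = 3·86 + -2·37 + 1·16 = 200
h_9 = 3·200 + -2·86 + 1·37 = 465

465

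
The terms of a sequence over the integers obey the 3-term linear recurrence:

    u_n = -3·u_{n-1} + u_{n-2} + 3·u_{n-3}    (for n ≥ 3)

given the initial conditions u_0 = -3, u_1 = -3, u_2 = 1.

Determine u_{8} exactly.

u_3 = -3·1 + 1·-3 + 3·-3 = -15
u_4 = -3·-15 + 1·1 + 3·-3 = 37
u_5 = -3·37 + 1·-15 + 3·1 = -123
u_6 = -3·-123 + 1·37 + 3·-15 = 361
u_7 = -3·361 + 1·-123 + 3·37 = -1095
u_8 = -3·-1095 + 1·361 + 3·-123 = 3277

3277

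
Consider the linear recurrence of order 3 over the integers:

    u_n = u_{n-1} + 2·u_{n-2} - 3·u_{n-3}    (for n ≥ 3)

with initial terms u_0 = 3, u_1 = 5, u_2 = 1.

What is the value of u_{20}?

-6686

u_3 = 1·1 + 2·5 + -3·3 = 2
u_4 = 1·2 + 2·1 + -3·5 = -11
u_5 = 1·-11 + 2·2 + -3·1 = -10
u_6 = 1·-10 + 2·-11 + -3·2 = -38
u_7 = 1·-38 + 2·-10 + -3·-11 = -25
u_8 = 1·-25 + 2·-38 + -3·-10 = -71
u_9 = 1·-71 + 2·-25 + -3·-38 = -7
u_10 = 1·-7 + 2·-71 + -3·-25 = -74
u_11 = 1·-74 + 2·-7 + -3·-71 = 125
u_12 = 1·125 + 2·-74 + -3·-7 = -2
u_13 = 1·-2 + 2·125 + -3·-74 = 470
u_14 = 1·470 + 2·-2 + -3·125 = 91
u_15 = 1·91 + 2·470 + -3·-2 = 1037
u_16 = 1·1037 + 2·91 + -3·470 = -191
u_17 = 1·-191 + 2·1037 + -3·91 = 1610
u_18 = 1·1610 + 2·-191 + -3·1037 = -1883
u_19 = 1·-1883 + 2·1610 + -3·-191 = 1910
u_20 = 1·1910 + 2·-1883 + -3·1610 = -6686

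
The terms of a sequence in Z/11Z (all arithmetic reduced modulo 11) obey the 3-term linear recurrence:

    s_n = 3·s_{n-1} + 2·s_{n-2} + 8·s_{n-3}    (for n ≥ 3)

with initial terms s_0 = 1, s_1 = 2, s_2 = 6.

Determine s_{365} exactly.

1

s_3 = 3·6 + 2·2 + 8·1 = 8
s_4 = 3·8 + 2·6 + 8·2 = 8
s_5 = 3·8 + 2·8 + 8·6 = 0
s_6 = 3·0 + 2·8 + 8·8 = 3
s_7 = 3·3 + 2·0 + 8·8 = 7
s_8 = 3·7 + 2·3 + 8·0 = 5
s_9 = 3·5 + 2·7 + 8·3 = 9
s_10 = 3·9 + 2·5 + 8·7 = 5
s_11 = 3·5 + 2·9 + 8·5 = 7
s_12 = 3·7 + 2·5 + 8·9 = 4
s_13 = 3·4 + 2·7 + 8·5 = 0
s_14 = 3·0 + 2·4 + 8·7 = 9
s_15 = 3·9 + 2·0 + 8·4 = 4
s_16 = 3·4 + 2·9 + 8·0 = 8
s_17 = 3·8 + 2·4 + 8·9 = 5
s_18 = 3·5 + 2·8 + 8·4 = 8
s_19 = 3·8 + 2·5 + 8·8 = 10
s_20 = 3·10 + 2·8 + 8·5 = 9
s_21 = 3·9 + 2·10 + 8·8 = 1
s_22 = 3·1 + 2·9 + 8·10 = 2
s_23 = 3·2 + 2·1 + 8·9 = 3
s_24 = 3·3 + 2·2 + 8·1 = 10
s_25 = 3·10 + 2·3 + 8·2 = 8
s_26 = 3·8 + 2·10 + 8·3 = 2
s_27 = 3·2 + 2·8 + 8·10 = 3
s_28 = 3·3 + 2·2 + 8·8 = 0
s_29 = 3·0 + 2·3 + 8·2 = 0
s_30 = 3·0 + 2·0 + 8·3 = 2
s_31 = 3·2 + 2·0 + 8·0 = 6
s_32 = 3·6 + 2·2 + 8·0 = 0
s_33 = 3·0 + 2·6 + 8·2 = 6
s_34 = 3·6 + 2·0 + 8·6 = 0
s_35 = 3·0 + 2·6 + 8·0 = 1
s_36 = 3·1 + 2·0 + 8·6 = 7
s_37 = 3·7 + 2·1 + 8·0 = 1
s_38 = 3·1 + 2·7 + 8·1 = 3
s_39 = 3·3 + 2·1 + 8·7 = 1
s_40 = 3·1 + 2·3 + 8·1 = 6
s_41 = 3·6 + 2·1 + 8·3 = 0
s_42 = 3·0 + 2·6 + 8·1 = 9
s_43 = 3·9 + 2·0 + 8·6 = 9
s_44 = 3·9 + 2·9 + 8·0 = 1
s_45 = 3·1 + 2·9 + 8·9 = 5
s_46 = 3·5 + 2·1 + 8·9 = 1
s_47 = 3·1 + 2·5 + 8·1 = 10
s_48 = 3·10 + 2·1 + 8·5 = 6
s_49 = 3·6 + 2·10 + 8·1 = 2
s_50 = 3·2 + 2·6 + 8·10 = 10
s_51 = 3·10 + 2·2 + 8·6 = 5
s_52 = 3·5 + 2·10 + 8·2 = 7
s_53 = 3·7 + 2·5 + 8·10 = 1
s_54 = 3·1 + 2·7 + 8·5 = 2
s_55 = 3·2 + 2·1 + 8·7 = 9
s_56 = 3·9 + 2·2 + 8·1 = 6
s_57 = 3·6 + 2·9 + 8·2 = 8
s_58 = 3·8 + 2·6 + 8·9 = 9
s_59 = 3·9 + 2·8 + 8·6 = 3
s_60 = 3·3 + 2·9 + 8·8 = 3
s_61 = 3·3 + 2·3 + 8·9 = 10
s_62 = 3·10 + 2·3 + 8·3 = 5
s_63 = 3·5 + 2·10 + 8·3 = 4
s_64 = 3·4 + 2·5 + 8·10 = 3
s_65 = 3·3 + 2·4 + 8·5 = 2
s_66 = 3·2 + 2·3 + 8·4 = 0
s_67 = 3·0 + 2·2 + 8·3 = 6
s_68 = 3·6 + 2·0 + 8·2 = 1
s_69 = 3·1 + 2·6 + 8·0 = 4
s_70 = 3·4 + 2·1 + 8·6 = 7
s_71 = 3·7 + 2·4 + 8·1 = 4
s_72 = 3·4 + 2·7 + 8·4 = 3
s_73 = 3·3 + 2·4 + 8·7 = 7
s_74 = 3·7 + 2·3 + 8·4 = 4
s_75 = 3·4 + 2·7 + 8·3 = 6
s_76 = 3·6 + 2·4 + 8·7 = 5
s_77 = 3·5 + 2·6 + 8·4 = 4
s_78 = 3·4 + 2·5 + 8·6 = 4
s_79 = 3·4 + 2·4 + 8·5 = 5
s_80 = 3·5 + 2·4 + 8·4 = 0
s_81 = 3·0 + 2·5 + 8·4 = 9
s_82 = 3·9 + 2·0 + 8·5 = 1
s_83 = 3·1 + 2·9 + 8·0 = 10
s_84 = 3·10 + 2·1 + 8·9 = 5
s_85 = 3·5 + 2·10 + 8·1 = 10
s_86 = 3·10 + 2·5 + 8·10 = 10
s_87 = 3·10 + 2·10 + 8·5 = 2
s_88 = 3·2 + 2·10 + 8·10 = 7
s_89 = 3·7 + 2·2 + 8·10 = 6
s_90 = 3·6 + 2·7 + 8·2 = 4
s_91 = 3·4 + 2·6 + 8·7 = 3
s_92 = 3·3 + 2·4 + 8·6 = 10
s_93 = 3·10 + 2·3 + 8·4 = 2
s_94 = 3·2 + 2·10 + 8·3 = 6
s_95 = 3·6 + 2·2 + 8·10 = 3
s_96 = 3·3 + 2·6 + 8·2 = 4
s_97 = 3·4 + 2·3 + 8·6 = 0
s_98 = 3·0 + 2·4 + 8·3 = 10
s_99 = 3·10 + 2·0 + 8·4 = 7
s_100 = 3·7 + 2·10 + 8·0 = 8
s_101 = 3·8 + 2·7 + 8·10 = 8
s_102 = 3·8 + 2·8 + 8·7 = 8
s_103 = 3·8 + 2·8 + 8·8 = 5
s_104 = 3·5 + 2·8 + 8·8 = 7
s_105 = 3·7 + 2·5 + 8·8 = 7
s_106 = 3·7 + 2·7 + 8·5 = 9
s_107 = 3·9 + 2·7 + 8·7 = 9
s_108 = 3·9 + 2·9 + 8·7 = 2
s_109 = 3·2 + 2·9 + 8·9 = 8
s_110 = 3·8 + 2·2 + 8·9 = 1
s_111 = 3·1 + 2·8 + 8·2 = 2
s_112 = 3·2 + 2·1 + 8·8 = 6
(s_110, s_111, s_112) = (1, 2, 6) = (s_0, s_1, s_2), so the sequence has period 110.
365 ≡ 35 (mod 110), hence s_365 = s_35 = 1.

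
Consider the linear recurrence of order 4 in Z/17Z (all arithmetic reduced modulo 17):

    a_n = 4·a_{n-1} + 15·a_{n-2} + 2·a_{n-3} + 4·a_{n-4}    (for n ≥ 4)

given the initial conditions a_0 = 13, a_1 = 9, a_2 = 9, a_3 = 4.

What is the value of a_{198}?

8

a_4 = 4·4 + 15·9 + 2·9 + 4·13 = 0
a_5 = 4·0 + 15·4 + 2·9 + 4·9 = 12
a_6 = 4·12 + 15·0 + 2·4 + 4·9 = 7
a_7 = 4·7 + 15·12 + 2·0 + 4·4 = 3
a_8 = 4·3 + 15·7 + 2·12 + 4·0 = 5
a_9 = 4·5 + 15·3 + 2·7 + 4·12 = 8
Continuing the recurrence:
  a_10 = 5;  a_11 = 9;  a_12 = 11;  a_13 = 0;  a_14 = 16;  a_15 = 3
  a_16 = 7;  a_17 = 3;  a_18 = 0;  a_19 = 3;  a_20 = 12;  a_21 = 3
  a_22 = 11;  a_23 = 6;  a_24 = 5;  a_25 = 8;  a_26 = 10;  a_27 = 7
  a_28 = 10;  a_29 = 10;  a_30 = 6;  a_31 = 1;  a_32 = 1;  a_33 = 3
  a_34 = 2;  a_35 = 8;  a_36 = 4;  a_37 = 16;  a_38 = 12;  a_39 = 5
  a_40 = 10;  a_41 = 16;  a_42 = 0;  a_43 = 8;  a_44 = 2;  a_45 = 5
  a_46 = 15;  a_47 = 1;  a_48 = 9;  a_49 = 16;  a_50 = 6;  a_51 = 14
  a_52 = 10;  a_53 = 3;  a_54 = 10;  a_55 = 8;  a_56 = 7;  a_57 = 10
  a_58 = 14;  a_59 = 14;  a_60 = 8;  a_61 = 4;  a_62 = 16;  a_63 = 9
  a_64 = 10;  a_65 = 2;  a_66 = 2;  a_67 = 9;  a_68 = 8;  a_69 = 9
  a_70 = 12;  a_71 = 14;  a_72 = 14;  a_73 = 3;  a_74 = 9;  a_75 = 12
  a_76 = 7;  a_77 = 0;  a_78 = 12;  a_79 = 8;  a_80 = 2;  a_81 = 16
  a_82 = 5;  a_83 = 7;  a_84 = 7;  a_85 = 3;  a_86 = 15;  a_87 = 11
  a_88 = 14;  a_89 = 8;  a_90 = 1;  a_91 = 9;  a_92 = 4;  a_93 = 15
  a_94 = 6;  a_95 = 4;  a_96 = 16;  a_97 = 9;  a_98 = 2;  a_99 = 4
  a_100 = 9;  a_101 = 0;  a_102 = 15;  a_103 = 9;  a_104 = 8;  a_105 = 10
  a_106 = 0;  a_107 = 15;  a_108 = 10;  a_109 = 16;  a_110 = 6;  a_111 = 4
  a_112 = 8;  a_113 = 15;  a_114 = 8;  a_115 = 0;  a_116 = 12;  a_117 = 5
  a_118 = 11;  a_119 = 7;  a_120 = 13;  a_121 = 12;  a_122 = 12;  a_123 = 10
  a_124 = 7;  a_125 = 12;  a_126 = 0;  a_127 = 13;  a_128 = 2;  a_129 = 13
  a_130 = 6;  a_131 = 3;  a_132 = 0;  a_133 = 7;  a_134 = 7;  a_135 = 9
  a_136 = 2;  a_137 = 15;  a_138 = 0;  a_139 = 10;  a_140 = 10;  a_141 = 12
  a_142 = 14;  a_143 = 7;  a_144 = 13;  a_145 = 12;  a_146 = 7;  a_147 = 7
  a_148 = 5;  a_149 = 0;  a_150 = 15;  a_151 = 13;  a_152 = 8;  a_153 = 2
  a_154 = 10;  a_155 = 2;  a_156 = 7;  a_157 = 1;  a_158 = 0;  a_159 = 3
  a_160 = 8;  a_161 = 13;  a_162 = 8;  a_163 = 0;  a_164 = 8;  a_165 = 15
  a_166 = 8;  a_167 = 1;  a_168 = 16;  a_169 = 2;  a_170 = 10;  a_171 = 4
  a_172 = 13;  a_173 = 4;  a_174 = 4;  a_175 = 16;  a_176 = 14;  a_177 = 14
  a_178 = 8;  a_179 = 11;  a_180 = 10;  a_181 = 5;  a_182 = 3;  a_183 = 15
  a_184 = 2;  a_185 = 4;  a_186 = 3;  a_187 = 0;  a_188 = 10;  a_189 = 11
  a_190 = 2;  a_191 = 6;  a_192 = 14;  a_193 = 7;  a_194 = 3;  a_195 = 16
  a_196 = 9
a_197 = 4·9 + 15·16 + 2·3 + 4·7 = 4
a_198 = 4·4 + 15·9 + 2·16 + 4·3 = 8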